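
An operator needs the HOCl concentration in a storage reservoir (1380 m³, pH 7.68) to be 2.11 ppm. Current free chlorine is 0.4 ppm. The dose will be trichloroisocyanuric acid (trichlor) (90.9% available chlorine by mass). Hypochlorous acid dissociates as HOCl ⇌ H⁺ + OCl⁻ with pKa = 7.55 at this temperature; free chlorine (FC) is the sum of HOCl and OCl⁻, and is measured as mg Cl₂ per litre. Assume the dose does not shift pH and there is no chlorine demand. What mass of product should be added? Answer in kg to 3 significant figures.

6.92 kg

Volume: 1380 m³ = 1,380,000 L.
[OCl⁻]/[HOCl] = 10^(pH − pKa) = 10^(7.68 − 7.55) = 1.349; fraction as HOCl = 1/(1 + 1.349) = 0.4257.
Free chlorine required for 2.11 ppm HOCl: 2.11 / 0.4257 = 4.956 ppm.
FC to add: 4.956 − 0.4 = 4.556 mg/L as Cl₂.
Cl₂ equivalent: 4.556 mg/L × 1,380,000 L = 6288 g.
Product at 90.9% available Cl: 6288 / 0.909 = 6917 g.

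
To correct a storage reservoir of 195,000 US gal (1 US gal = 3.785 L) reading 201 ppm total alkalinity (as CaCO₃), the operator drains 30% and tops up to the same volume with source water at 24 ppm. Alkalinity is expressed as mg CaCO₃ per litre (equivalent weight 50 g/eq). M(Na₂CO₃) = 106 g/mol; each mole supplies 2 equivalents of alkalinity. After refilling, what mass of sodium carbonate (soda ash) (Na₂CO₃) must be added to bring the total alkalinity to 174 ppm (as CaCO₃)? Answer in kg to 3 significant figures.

20.4 kg

Volume: 195,000 US gal × 3.785 L/gal = 738,075 L.
After draining 30% and refilling: 201 × 0.70 + 24 × 0.30 = 147.9 ppm.
Deficit to target: 174 − 147.9 = 26.1 mg/L.
As CaCO₃: 26.1 mg/L × 738,075 L = 19,260 g; ÷ 50 g/eq ÷ 2 = 192.6 mol Na₂CO₃.
Mass: 192.6 × 106 = 20,420 g.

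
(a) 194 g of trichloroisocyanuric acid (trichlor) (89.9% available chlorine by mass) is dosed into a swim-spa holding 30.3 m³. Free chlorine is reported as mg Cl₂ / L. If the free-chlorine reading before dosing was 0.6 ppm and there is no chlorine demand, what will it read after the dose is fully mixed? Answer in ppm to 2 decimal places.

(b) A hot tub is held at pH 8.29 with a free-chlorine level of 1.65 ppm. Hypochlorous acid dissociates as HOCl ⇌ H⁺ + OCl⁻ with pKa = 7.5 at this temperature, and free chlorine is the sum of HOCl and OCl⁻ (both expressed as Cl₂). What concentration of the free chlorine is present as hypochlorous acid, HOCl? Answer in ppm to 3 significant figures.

(a) Volume: 30.3 m³ = 30,300 L.
(a) Available chlorine delivered: 194 g × 0.899 = 174.4 g as Cl₂.
(a) Concentration rise: 174.4 g / 30,300 L = 5.756 mg/L = 5.76 ppm.
(a) Final FC: 0.6 + 5.76 = 6.36 ppm.

(b) [OCl⁻]/[HOCl] = 10^(pH − pKa) = 10^(8.29 − 7.5) = 10^0.79 = 6.166.
(b) Fraction as HOCl = 1 / (1 + 6.166) = 0.1395.
(b) HOCl = 0.1395 × 1.65 ppm = 0.2303 ppm.

(a) 6.36 ppm; (b) 0.230 ppm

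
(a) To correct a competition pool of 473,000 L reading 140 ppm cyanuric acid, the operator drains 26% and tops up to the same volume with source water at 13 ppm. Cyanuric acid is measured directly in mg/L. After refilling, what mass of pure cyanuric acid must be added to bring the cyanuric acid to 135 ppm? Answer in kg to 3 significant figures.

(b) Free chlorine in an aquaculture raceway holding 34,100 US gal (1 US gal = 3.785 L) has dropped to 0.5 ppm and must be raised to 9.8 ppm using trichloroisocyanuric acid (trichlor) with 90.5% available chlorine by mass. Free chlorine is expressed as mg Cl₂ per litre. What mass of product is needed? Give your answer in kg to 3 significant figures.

(a) After draining 26% and refilling: 140 × 0.74 + 13 × 0.26 = 106.98 ppm.
(a) Deficit to target: 135 − 106.98 = 28.02 mg/L.
(a) Mass: 28.02 mg/L × 473,000 L = 13,250 g cyanuric acid.

(b) Volume: 34,100 US gal × 3.785 L/gal = 129,068 L.
(b) Chlorine deficit: 9.8 − 0.5 = 9.3 ppm = 9.3 mg/L as Cl₂.
(b) Cl₂ equivalent needed: 9.3 mg/L × 129,068 L = 1,200,000 mg = 1200 g.
(b) Product at 90.5% available chlorine: 1200 / 0.905 = 1326 g.

(a) 13.3 kg; (b) 1.33 kg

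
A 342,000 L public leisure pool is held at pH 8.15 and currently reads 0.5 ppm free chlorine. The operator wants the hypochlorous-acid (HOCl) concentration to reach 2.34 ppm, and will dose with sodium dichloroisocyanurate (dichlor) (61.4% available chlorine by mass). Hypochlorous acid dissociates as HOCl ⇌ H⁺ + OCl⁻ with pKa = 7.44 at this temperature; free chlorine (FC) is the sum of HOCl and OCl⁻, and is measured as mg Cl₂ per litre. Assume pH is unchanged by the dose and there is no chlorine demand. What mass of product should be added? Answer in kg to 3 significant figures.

[OCl⁻]/[HOCl] = 10^(pH − pKa) = 10^(8.15 − 7.44) = 5.129; fraction as HOCl = 1/(1 + 5.129) = 0.1632.
Free chlorine required for 2.34 ppm HOCl: 2.34 / 0.1632 = 14.34 ppm.
FC to add: 14.34 − 0.5 = 13.84 mg/L as Cl₂.
Cl₂ equivalent: 13.84 mg/L × 342,000 L = 4734 g.
Product at 61.4% available Cl: 4734 / 0.614 = 7709 g.

7.71 kg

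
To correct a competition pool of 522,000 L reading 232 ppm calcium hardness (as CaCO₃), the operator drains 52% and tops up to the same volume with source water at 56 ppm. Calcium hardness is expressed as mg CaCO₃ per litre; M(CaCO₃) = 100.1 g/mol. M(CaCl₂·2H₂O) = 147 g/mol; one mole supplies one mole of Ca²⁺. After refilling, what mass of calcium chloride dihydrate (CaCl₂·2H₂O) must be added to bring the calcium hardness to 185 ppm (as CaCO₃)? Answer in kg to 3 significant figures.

After draining 52% and refilling: 232 × 0.48 + 56 × 0.52 = 140.48 ppm.
Deficit to target: 185 − 140.48 = 44.52 mg/L.
As CaCO₃: 44.52 mg/L × 522,000 L = 23,240 g; ÷ 100.1 = 232.2 mol Ca²⁺.
Mass: 232.2 × 147 = 34,130 g.

34.1 kg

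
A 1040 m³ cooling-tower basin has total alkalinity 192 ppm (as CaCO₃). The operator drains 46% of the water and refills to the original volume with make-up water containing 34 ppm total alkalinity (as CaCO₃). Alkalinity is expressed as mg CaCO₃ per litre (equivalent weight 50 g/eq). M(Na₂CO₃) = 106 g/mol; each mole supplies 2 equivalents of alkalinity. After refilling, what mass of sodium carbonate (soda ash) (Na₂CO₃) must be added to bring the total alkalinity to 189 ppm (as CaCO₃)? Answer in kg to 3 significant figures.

76.8 kg

Volume: 1040 m³ = 1,040,000 L.
After draining 46% and refilling: 192 × 0.54 + 34 × 0.46 = 119.32 ppm.
Deficit to target: 189 − 119.32 = 69.68 mg/L.
As CaCO₃: 69.68 mg/L × 1,040,000 L = 72,470 g; ÷ 50 g/eq ÷ 2 = 724.7 mol Na₂CO₃.
Mass: 724.7 × 106 = 76,820 g.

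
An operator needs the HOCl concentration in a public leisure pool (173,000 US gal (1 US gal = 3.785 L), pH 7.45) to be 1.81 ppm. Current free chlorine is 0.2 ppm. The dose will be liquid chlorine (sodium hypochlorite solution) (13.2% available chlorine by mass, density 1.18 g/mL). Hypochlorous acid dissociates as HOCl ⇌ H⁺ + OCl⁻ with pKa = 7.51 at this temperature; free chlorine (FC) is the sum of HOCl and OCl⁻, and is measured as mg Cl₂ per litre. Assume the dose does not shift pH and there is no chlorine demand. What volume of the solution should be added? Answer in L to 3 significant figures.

13.4 L

Volume: 173,000 US gal × 3.785 L/gal = 654,805 L.
[OCl⁻]/[HOCl] = 10^(pH − pKa) = 10^(7.45 − 7.51) = 0.871; fraction as HOCl = 1/(1 + 0.871) = 0.5345.
Free chlorine required for 1.81 ppm HOCl: 1.81 / 0.5345 = 3.386 ppm.
FC to add: 3.386 − 0.2 = 3.186 mg/L as Cl₂.
Cl₂ equivalent: 3.186 mg/L × 654,805 L = 2086 g.
Product at 13.2% available Cl: 2086 / 0.132 = 15,810 g.
Volume: 15,810 g ÷ 1.18 g/mL = 13,400 mL.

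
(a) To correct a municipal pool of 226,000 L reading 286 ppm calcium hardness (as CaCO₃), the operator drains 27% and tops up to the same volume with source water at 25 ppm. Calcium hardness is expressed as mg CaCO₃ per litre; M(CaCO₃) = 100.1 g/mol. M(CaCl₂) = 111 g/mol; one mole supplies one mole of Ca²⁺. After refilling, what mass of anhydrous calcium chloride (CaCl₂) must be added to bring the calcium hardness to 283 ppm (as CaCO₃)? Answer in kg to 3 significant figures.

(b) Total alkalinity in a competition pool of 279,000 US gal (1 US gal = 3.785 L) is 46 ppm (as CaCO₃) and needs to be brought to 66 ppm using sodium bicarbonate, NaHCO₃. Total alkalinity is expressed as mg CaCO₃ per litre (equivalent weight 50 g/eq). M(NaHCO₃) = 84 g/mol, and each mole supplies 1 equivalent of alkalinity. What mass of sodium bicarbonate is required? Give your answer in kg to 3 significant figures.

(a) 16.9 kg; (b) 35.5 kg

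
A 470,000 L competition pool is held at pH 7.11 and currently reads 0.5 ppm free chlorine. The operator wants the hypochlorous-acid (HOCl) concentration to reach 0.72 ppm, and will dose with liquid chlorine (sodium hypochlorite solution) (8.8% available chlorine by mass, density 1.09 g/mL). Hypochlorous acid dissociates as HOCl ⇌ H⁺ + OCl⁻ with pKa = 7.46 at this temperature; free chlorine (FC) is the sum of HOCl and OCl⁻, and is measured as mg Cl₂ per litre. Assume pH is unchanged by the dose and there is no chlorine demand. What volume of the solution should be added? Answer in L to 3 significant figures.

[OCl⁻]/[HOCl] = 10^(pH − pKa) = 10^(7.11 − 7.46) = 0.4467; fraction as HOCl = 1/(1 + 0.4467) = 0.6912.
Free chlorine required for 0.72 ppm HOCl: 0.72 / 0.6912 = 1.042 ppm.
FC to add: 1.042 − 0.5 = 0.5416 mg/L as Cl₂.
Cl₂ equivalent: 0.5416 mg/L × 470,000 L = 254.6 g.
Product at 8.8% available Cl: 254.6 / 0.088 = 2893 g.
Volume: 2893 g ÷ 1.09 g/mL = 2654 mL.

2.65 L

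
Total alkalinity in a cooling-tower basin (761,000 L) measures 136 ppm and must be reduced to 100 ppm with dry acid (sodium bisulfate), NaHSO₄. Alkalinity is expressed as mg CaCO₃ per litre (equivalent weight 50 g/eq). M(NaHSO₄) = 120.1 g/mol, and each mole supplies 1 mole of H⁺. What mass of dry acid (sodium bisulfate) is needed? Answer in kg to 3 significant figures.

65.8 kg

Alkalinity to neutralize: (136 − 100) = 36 mg/L as CaCO₃ × 761,000 L = 27,400 g as CaCO₃.
Equivalents of H⁺ required: 27,400 ÷ 50 g/eq = 547.9 eq = 547.9 mol NaHSO₄.
Mass of NaHSO₄: 547.9 × 120.1 = 65,810 g.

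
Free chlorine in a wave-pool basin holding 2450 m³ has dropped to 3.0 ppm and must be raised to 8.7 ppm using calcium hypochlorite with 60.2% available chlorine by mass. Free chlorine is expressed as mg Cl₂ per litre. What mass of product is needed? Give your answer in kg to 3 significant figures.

Volume: 2450 m³ = 2,450,000 L.
Chlorine deficit: 8.7 − 3.0 = 5.7 ppm = 5.7 mg/L as Cl₂.
Cl₂ equivalent needed: 5.7 mg/L × 2,450,000 L = 13,960,000 mg = 13,960 g.
Product at 60.2% available chlorine: 13,960 / 0.602 = 23,200 g.

23.2 kg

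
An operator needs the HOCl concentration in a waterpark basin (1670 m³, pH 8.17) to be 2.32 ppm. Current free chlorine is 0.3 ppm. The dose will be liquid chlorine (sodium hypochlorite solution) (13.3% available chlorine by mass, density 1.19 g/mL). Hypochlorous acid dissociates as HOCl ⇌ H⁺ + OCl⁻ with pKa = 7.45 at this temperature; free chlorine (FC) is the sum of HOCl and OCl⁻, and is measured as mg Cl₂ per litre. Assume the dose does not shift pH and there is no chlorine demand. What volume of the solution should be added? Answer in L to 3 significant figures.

150 L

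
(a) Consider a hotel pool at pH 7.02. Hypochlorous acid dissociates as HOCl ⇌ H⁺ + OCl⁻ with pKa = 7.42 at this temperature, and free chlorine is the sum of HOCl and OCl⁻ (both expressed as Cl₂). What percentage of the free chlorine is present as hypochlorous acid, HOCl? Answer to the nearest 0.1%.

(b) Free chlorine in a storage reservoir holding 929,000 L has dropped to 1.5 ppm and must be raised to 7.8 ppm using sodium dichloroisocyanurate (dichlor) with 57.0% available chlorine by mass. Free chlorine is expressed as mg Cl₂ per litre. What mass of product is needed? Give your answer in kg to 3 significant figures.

(a) 71.5%; (b) 10.3 kg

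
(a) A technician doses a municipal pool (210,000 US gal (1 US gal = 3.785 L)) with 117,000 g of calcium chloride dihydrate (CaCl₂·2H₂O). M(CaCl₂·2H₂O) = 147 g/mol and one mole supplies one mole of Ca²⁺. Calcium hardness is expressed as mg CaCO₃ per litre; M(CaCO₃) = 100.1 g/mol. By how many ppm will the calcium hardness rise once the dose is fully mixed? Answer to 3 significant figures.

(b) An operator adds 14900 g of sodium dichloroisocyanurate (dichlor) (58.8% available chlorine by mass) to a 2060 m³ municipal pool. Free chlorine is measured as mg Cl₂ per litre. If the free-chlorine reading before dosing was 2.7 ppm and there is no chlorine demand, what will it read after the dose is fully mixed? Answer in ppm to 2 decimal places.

(a) Volume: 210,000 US gal × 3.785 L/gal = 794,850 L.
(a) Moles of Ca²⁺: 117,000 g ÷ 147 g/mol = 795.9 mol.
(a) As CaCO₃: 795.9 mol × 100.1 g/mol = 79,670 g.
(a) Rise: 79,670 g / 794,850 L × 1000 = 100.2 mg/L.

(b) Volume: 2060 m³ = 2,060,000 L.
(b) Available chlorine delivered: 14,900 g × 0.588 = 8761 g as Cl₂.
(b) Concentration rise: 8761 g / 2,060,000 L = 4.253 mg/L = 4.25 ppm.
(b) Final FC: 2.7 + 4.25 = 6.95 ppm.

(a) 100 ppm; (b) 6.95 ppm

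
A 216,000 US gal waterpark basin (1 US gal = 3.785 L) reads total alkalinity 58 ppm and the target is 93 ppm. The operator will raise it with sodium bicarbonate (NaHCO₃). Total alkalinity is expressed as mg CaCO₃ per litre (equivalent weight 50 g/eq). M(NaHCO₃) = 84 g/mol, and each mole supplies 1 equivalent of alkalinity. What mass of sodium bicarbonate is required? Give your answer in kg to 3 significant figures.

48.1 kg

Volume: 216,000 US gal × 3.785 L/gal = 817,560 L.
Alkalinity to add: (93 − 58) = 35 mg/L as CaCO₃ × 817,560 L = 28,610 g as CaCO₃.
Equivalents: 28,610 g ÷ 50 g/eq = 572.3 eq.
NaHCO₃ supplies 1 eq per mole → 572.3 mol.
Mass: 572.3 mol × 84 g/mol = 48,070 g.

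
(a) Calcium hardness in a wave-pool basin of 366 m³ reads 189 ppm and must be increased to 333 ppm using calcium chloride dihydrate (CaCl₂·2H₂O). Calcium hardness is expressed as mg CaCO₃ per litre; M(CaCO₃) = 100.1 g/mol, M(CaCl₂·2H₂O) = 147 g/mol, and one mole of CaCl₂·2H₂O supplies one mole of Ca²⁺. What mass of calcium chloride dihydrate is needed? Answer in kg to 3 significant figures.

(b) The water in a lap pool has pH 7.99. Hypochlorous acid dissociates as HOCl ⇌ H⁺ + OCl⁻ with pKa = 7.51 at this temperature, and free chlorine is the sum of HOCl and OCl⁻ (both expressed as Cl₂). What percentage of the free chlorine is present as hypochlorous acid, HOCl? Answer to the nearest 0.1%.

(a) 77.4 kg; (b) 24.9%

(a) Volume: 366 m³ = 366,000 L.
(a) Hardness to add: (333 − 189) = 144 mg/L as CaCO₃ × 366,000 L = 52,700 g as CaCO₃.
(a) Moles of Ca²⁺ (1 mol Ca²⁺ ≡ 1 mol CaCO₃): 52,700 / 100.1 g/mol = 526.5 mol.
(a) Mass of CaCl₂·2H₂O: 526.5 × 147 = 77,400 g.

(b) [OCl⁻]/[HOCl] = 10^(pH − pKa) = 10^(7.99 − 7.51) = 10^0.48 = 3.02.
(b) Fraction as HOCl = 1 / (1 + 3.02) = 0.2488.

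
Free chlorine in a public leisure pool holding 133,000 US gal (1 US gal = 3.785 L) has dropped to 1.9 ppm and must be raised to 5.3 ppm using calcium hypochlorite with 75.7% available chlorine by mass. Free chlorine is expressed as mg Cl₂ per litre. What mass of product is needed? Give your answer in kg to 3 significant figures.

2.26 kg

Volume: 133,000 US gal × 3.785 L/gal = 503,405 L.
Chlorine deficit: 5.3 − 1.9 = 3.4 ppm = 3.4 mg/L as Cl₂.
Cl₂ equivalent needed: 3.4 mg/L × 503,405 L = 1,712,000 mg = 1712 g.
Product at 75.7% available chlorine: 1712 / 0.757 = 2261 g.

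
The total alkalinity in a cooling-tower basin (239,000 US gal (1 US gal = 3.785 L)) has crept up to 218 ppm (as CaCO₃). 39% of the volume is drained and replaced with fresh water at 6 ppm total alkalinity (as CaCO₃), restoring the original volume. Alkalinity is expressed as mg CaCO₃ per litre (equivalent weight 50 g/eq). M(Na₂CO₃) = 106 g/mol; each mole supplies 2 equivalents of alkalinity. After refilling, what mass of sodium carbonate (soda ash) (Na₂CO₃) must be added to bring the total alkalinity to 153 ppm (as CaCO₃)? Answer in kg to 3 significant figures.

17.0 kg

Volume: 239,000 US gal × 3.785 L/gal = 904,615 L.
After draining 39% and refilling: 218 × 0.61 + 6 × 0.39 = 135.32 ppm.
Deficit to target: 153 − 135.32 = 17.68 mg/L.
As CaCO₃: 17.68 mg/L × 904,615 L = 15,990 g; ÷ 50 g/eq ÷ 2 = 159.9 mol Na₂CO₃.
Mass: 159.9 × 106 = 16,950 g.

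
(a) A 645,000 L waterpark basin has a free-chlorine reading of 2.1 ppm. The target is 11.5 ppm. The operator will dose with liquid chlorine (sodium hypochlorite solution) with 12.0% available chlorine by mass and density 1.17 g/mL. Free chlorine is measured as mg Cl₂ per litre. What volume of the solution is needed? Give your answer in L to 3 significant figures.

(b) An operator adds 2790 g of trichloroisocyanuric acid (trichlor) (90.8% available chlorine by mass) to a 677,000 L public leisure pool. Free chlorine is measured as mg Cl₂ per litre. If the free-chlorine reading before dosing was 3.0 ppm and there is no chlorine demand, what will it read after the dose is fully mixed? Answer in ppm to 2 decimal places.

(a) 43.2 L; (b) 6.74 ppm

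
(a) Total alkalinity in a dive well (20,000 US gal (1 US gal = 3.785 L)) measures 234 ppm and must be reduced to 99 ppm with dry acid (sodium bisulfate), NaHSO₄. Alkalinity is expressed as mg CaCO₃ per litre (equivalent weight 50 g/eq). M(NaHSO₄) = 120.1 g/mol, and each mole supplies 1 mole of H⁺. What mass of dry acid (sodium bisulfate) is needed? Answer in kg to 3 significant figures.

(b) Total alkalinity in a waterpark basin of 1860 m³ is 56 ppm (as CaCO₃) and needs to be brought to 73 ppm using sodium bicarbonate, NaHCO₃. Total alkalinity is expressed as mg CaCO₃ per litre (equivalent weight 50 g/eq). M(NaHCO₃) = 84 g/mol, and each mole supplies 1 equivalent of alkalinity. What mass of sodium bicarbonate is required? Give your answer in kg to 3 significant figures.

(a) 24.5 kg; (b) 53.1 kg

(a) Volume: 20,000 US gal × 3.785 L/gal = 75,700 L.
(a) Alkalinity to neutralize: (234 − 99) = 135 mg/L as CaCO₃ × 75,700 L = 10,220 g as CaCO₃.
(a) Equivalents of H⁺ required: 10,220 ÷ 50 g/eq = 204.4 eq = 204.4 mol NaHSO₄.
(a) Mass of NaHSO₄: 204.4 × 120.1 = 24,550 g.

(b) Volume: 1860 m³ = 1,860,000 L.
(b) Alkalinity to add: (73 − 56) = 17 mg/L as CaCO₃ × 1,860,000 L = 31,620 g as CaCO₃.
(b) Equivalents: 31,620 g ÷ 50 g/eq = 632.4 eq.
(b) NaHCO₃ supplies 1 eq per mole → 632.4 mol.
(b) Mass: 632.4 mol × 84 g/mol = 53,120 g.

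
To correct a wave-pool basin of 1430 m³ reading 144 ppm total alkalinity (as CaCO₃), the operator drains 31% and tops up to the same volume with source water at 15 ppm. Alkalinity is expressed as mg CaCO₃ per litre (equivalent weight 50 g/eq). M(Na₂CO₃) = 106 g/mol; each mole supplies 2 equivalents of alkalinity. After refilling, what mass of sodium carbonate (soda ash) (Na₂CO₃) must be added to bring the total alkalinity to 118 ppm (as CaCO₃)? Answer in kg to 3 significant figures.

21.2 kg

Volume: 1430 m³ = 1,430,000 L.
After draining 31% and refilling: 144 × 0.69 + 15 × 0.31 = 104.01 ppm.
Deficit to target: 118 − 104.01 = 13.99 mg/L.
As CaCO₃: 13.99 mg/L × 1,430,000 L = 20,010 g; ÷ 50 g/eq ÷ 2 = 200.1 mol Na₂CO₃.
Mass: 200.1 × 106 = 21,210 g.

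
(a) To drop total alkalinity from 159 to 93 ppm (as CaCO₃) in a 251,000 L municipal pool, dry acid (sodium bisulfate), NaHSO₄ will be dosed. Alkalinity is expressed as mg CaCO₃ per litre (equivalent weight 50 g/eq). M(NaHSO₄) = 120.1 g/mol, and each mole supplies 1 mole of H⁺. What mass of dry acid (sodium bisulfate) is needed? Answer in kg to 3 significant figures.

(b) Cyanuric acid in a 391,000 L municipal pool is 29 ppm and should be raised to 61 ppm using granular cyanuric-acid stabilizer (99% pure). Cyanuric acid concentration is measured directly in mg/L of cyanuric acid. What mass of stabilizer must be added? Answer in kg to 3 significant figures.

(a) 39.8 kg; (b) 12.6 kg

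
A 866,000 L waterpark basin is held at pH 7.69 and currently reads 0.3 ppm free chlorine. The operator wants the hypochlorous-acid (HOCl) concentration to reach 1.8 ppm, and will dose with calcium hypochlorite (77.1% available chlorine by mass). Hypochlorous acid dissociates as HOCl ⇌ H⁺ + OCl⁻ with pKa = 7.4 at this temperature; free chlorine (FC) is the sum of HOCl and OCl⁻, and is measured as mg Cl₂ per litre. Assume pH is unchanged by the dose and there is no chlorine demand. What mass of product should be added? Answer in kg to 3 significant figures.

5.63 kg

[OCl⁻]/[HOCl] = 10^(pH − pKa) = 10^(7.69 − 7.4) = 1.95; fraction as HOCl = 1/(1 + 1.95) = 0.339.
Free chlorine required for 1.8 ppm HOCl: 1.8 / 0.339 = 5.31 ppm.
FC to add: 5.31 − 0.3 = 5.01 mg/L as Cl₂.
Cl₂ equivalent: 5.01 mg/L × 866,000 L = 4338 g.
Product at 77.1% available Cl: 4338 / 0.771 = 5627 g.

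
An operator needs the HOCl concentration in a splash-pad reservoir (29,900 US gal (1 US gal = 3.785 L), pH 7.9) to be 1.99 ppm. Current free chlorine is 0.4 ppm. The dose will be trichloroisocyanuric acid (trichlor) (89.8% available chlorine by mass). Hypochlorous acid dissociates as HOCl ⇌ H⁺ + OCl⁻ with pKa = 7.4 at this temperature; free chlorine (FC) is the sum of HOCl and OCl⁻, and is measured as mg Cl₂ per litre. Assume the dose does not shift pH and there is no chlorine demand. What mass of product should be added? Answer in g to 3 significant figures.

Volume: 29,900 US gal × 3.785 L/gal = 113,172 L.
[OCl⁻]/[HOCl] = 10^(pH − pKa) = 10^(7.9 − 7.4) = 3.162; fraction as HOCl = 1/(1 + 3.162) = 0.2403.
Free chlorine required for 1.99 ppm HOCl: 1.99 / 0.2403 = 8.283 ppm.
FC to add: 8.283 − 0.4 = 7.883 mg/L as Cl₂.
Cl₂ equivalent: 7.883 mg/L × 113,172 L = 892.1 g.
Product at 89.8% available Cl: 892.1 / 0.898 = 993.5 g.

993 g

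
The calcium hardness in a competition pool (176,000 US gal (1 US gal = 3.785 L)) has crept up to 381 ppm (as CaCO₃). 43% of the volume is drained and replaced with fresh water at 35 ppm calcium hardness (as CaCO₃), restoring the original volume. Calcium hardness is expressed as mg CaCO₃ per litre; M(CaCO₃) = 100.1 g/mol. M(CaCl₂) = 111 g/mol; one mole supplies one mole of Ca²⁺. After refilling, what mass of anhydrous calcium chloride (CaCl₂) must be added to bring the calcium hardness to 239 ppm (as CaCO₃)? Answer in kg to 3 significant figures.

5.01 kg

Volume: 176,000 US gal × 3.785 L/gal = 666,160 L.
After draining 43% and refilling: 381 × 0.57 + 35 × 0.43 = 232.22 ppm.
Deficit to target: 239 − 232.22 = 6.78 mg/L.
As CaCO₃: 6.78 mg/L × 666,160 L = 4517 g; ÷ 100.1 = 45.12 mol Ca²⁺.
Mass: 45.12 × 111 = 5008 g.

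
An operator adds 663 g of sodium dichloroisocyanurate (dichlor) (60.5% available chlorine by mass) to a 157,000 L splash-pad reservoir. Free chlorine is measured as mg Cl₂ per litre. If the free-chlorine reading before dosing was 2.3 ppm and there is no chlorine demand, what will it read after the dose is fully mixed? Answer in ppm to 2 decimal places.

4.85 ppm

Available chlorine delivered: 663 g × 0.605 = 401.1 g as Cl₂.
Concentration rise: 401.1 g / 157,000 L = 2.555 mg/L = 2.55 ppm.
Final FC: 2.3 + 2.55 = 4.85 ppm.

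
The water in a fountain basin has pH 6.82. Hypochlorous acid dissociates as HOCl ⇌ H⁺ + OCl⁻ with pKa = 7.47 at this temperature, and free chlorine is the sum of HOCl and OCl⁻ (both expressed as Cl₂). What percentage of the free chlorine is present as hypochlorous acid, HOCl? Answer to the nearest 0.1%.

[OCl⁻]/[HOCl] = 10^(pH − pKa) = 10^(6.82 − 7.47) = 10^-0.65 = 0.2239.
Fraction as HOCl = 1 / (1 + 0.2239) = 0.8171.

81.7%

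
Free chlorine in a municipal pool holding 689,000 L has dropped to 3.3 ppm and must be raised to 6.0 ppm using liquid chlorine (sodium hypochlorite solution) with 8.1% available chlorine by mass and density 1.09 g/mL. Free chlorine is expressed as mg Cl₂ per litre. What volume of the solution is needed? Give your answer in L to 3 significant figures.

21.1 L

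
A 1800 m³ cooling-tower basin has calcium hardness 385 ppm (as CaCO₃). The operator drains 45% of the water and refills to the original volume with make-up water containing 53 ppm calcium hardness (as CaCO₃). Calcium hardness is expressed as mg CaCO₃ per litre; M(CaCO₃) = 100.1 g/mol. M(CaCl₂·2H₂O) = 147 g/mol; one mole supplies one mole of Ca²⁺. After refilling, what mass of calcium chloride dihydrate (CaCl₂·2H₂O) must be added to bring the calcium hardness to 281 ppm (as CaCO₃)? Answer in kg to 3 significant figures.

120 kg

Volume: 1800 m³ = 1,800,000 L.
After draining 45% and refilling: 385 × 0.55 + 53 × 0.45 = 235.6 ppm.
Deficit to target: 281 − 235.6 = 45.4 mg/L.
As CaCO₃: 45.4 mg/L × 1,800,000 L = 81,720 g; ÷ 100.1 = 816.4 mol Ca²⁺.
Mass: 816.4 × 147 = 120,000 g.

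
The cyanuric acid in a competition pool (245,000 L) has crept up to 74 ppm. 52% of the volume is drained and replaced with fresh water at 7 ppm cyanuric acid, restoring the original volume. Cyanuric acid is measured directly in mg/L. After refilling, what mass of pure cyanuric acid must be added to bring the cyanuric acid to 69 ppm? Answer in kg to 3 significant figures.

7.31 kg

After draining 52% and refilling: 74 × 0.48 + 7 × 0.52 = 39.16 ppm.
Deficit to target: 69 − 39.16 = 29.84 mg/L.
Mass: 29.84 mg/L × 245,000 L = 7311 g cyanuric acid.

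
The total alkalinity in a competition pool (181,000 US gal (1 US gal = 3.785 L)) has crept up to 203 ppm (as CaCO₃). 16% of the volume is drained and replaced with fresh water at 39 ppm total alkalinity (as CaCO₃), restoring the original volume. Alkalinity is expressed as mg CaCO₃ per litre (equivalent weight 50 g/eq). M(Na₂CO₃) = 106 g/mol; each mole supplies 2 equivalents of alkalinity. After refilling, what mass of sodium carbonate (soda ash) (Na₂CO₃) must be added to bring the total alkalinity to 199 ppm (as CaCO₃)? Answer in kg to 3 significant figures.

Volume: 181,000 US gal × 3.785 L/gal = 685,085 L.
After draining 16% and refilling: 203 × 0.84 + 39 × 0.16 = 176.76 ppm.
Deficit to target: 199 − 176.76 = 22.24 mg/L.
As CaCO₃: 22.24 mg/L × 685,085 L = 15,240 g; ÷ 50 g/eq ÷ 2 = 152.4 mol Na₂CO₃.
Mass: 152.4 × 106 = 16,150 g.

16.2 kg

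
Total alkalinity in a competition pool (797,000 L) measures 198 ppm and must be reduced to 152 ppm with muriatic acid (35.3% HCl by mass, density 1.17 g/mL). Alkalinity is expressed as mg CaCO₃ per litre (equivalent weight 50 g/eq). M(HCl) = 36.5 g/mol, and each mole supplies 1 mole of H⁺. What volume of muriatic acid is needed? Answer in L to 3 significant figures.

Alkalinity to neutralize: (198 − 152) = 46 mg/L as CaCO₃ × 797,000 L = 36,660 g as CaCO₃.
Equivalents of H⁺ required: 36,660 ÷ 50 g/eq = 733.2 eq = 733.2 mol HCl.
Mass of HCl: 733.2 × 36.5 = 26,760 g.
Mass of 35.3% solution: 26,760 / 0.353 = 75,820 g.
Volume: 75,820 g ÷ 1.17 g/mL = 64,800 mL.

64.8 L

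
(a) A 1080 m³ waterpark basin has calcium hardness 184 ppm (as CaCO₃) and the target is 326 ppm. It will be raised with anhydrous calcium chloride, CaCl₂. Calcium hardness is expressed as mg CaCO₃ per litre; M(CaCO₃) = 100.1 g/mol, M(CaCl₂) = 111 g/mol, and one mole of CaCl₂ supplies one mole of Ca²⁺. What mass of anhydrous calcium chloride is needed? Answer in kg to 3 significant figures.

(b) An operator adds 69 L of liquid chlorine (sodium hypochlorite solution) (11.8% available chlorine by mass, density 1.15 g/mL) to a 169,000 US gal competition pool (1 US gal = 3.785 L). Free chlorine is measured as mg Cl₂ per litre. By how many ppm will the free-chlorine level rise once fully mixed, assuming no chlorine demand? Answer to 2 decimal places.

(a) Volume: 1080 m³ = 1,080,000 L.
(a) Hardness to add: (326 − 184) = 142 mg/L as CaCO₃ × 1,080,000 L = 153,400 g as CaCO₃.
(a) Moles of Ca²⁺ (1 mol Ca²⁺ ≡ 1 mol CaCO₃): 153,400 / 100.1 g/mol = 1532 mol.
(a) Mass of CaCl₂: 1532 × 111 = 170,100 g.

(b) Volume: 169,000 US gal × 3.785 L/gal = 639,665 L.
(b) Mass of solution: 69 L × 1000 mL/L × 1.15 g/mL = 79,350 g.
(b) Available chlorine delivered: 79,350 g × 0.118 = 9363 g as Cl₂.
(b) Concentration rise: 9363 g / 639,665 L = 14.64 mg/L = 14.64 ppm.

(a) 170 kg; (b) 14.64 ppm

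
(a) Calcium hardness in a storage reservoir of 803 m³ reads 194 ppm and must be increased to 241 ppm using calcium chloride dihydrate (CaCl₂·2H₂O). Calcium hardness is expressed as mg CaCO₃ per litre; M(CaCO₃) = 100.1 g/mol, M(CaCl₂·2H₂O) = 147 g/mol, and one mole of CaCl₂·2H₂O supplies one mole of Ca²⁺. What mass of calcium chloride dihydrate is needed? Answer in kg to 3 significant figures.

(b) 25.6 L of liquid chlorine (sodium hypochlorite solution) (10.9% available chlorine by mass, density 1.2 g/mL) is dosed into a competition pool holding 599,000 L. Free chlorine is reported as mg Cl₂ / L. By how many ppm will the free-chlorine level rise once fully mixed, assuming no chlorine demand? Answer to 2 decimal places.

(a) Volume: 803 m³ = 803,000 L.
(a) Hardness to add: (241 − 194) = 47 mg/L as CaCO₃ × 803,000 L = 37,740 g as CaCO₃.
(a) Moles of Ca²⁺ (1 mol Ca²⁺ ≡ 1 mol CaCO₃): 37,740 / 100.1 g/mol = 377 mol.
(a) Mass of CaCl₂·2H₂O: 377 × 147 = 55,420 g.

(b) Mass of solution: 25.6 L × 1000 mL/L × 1.2 g/mL = 30,720 g.
(b) Available chlorine delivered: 30,720 g × 0.109 = 3348 g as Cl₂.
(b) Concentration rise: 3348 g / 599,000 L = 5.59 mg/L = 5.59 ppm.

(a) 55.4 kg; (b) 5.59 ppm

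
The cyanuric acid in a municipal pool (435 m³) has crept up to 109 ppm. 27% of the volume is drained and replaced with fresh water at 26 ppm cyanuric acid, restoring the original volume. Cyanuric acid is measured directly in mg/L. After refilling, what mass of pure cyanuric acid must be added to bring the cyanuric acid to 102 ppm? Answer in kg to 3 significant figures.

Volume: 435 m³ = 435,000 L.
After draining 27% and refilling: 109 × 0.73 + 26 × 0.27 = 86.59 ppm.
Deficit to target: 102 − 86.59 = 15.41 mg/L.
Mass: 15.41 mg/L × 435,000 L = 6703 g cyanuric acid.

6.70 kg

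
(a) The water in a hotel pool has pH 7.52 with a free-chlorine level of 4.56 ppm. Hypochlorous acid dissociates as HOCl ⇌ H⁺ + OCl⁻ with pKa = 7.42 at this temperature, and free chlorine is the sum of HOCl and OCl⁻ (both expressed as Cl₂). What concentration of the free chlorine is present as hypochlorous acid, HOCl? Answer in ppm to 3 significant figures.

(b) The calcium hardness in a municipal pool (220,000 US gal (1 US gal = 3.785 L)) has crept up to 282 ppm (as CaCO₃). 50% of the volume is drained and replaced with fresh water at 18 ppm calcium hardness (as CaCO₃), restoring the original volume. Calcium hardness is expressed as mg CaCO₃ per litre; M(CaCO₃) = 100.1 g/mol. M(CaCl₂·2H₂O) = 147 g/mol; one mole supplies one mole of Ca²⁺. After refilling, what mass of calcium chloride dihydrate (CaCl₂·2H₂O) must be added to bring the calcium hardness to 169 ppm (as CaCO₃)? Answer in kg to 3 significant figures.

(a) [OCl⁻]/[HOCl] = 10^(pH − pKa) = 10^(7.52 − 7.42) = 10^0.10 = 1.259.
(a) Fraction as HOCl = 1 / (1 + 1.259) = 0.4427.
(a) HOCl = 0.4427 × 4.56 ppm = 2.019 ppm.

(b) Volume: 220,000 US gal × 3.785 L/gal = 832,700 L.
(b) After draining 50% and refilling: 282 × 0.50 + 18 × 0.50 = 150 ppm.
(b) Deficit to target: 169 − 150 = 19 mg/L.
(b) As CaCO₃: 19 mg/L × 832,700 L = 15,820 g; ÷ 100.1 = 158.1 mol Ca²⁺.
(b) Mass: 158.1 × 147 = 23,230 g.

(a) 2.02 ppm; (b) 23.2 kg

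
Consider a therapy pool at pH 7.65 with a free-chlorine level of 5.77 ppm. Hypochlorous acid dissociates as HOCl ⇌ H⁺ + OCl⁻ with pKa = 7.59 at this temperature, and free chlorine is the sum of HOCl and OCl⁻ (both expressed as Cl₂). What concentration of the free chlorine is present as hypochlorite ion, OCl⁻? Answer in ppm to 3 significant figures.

[OCl⁻]/[HOCl] = 10^(pH − pKa) = 10^(7.65 − 7.59) = 10^0.06 = 1.148.
Fraction as HOCl = 1 / (1 + 1.148) = 0.4655.
OCl⁻ = (1 − 0.4655) × 5.77 ppm = 3.084 ppm.

3.08 ppm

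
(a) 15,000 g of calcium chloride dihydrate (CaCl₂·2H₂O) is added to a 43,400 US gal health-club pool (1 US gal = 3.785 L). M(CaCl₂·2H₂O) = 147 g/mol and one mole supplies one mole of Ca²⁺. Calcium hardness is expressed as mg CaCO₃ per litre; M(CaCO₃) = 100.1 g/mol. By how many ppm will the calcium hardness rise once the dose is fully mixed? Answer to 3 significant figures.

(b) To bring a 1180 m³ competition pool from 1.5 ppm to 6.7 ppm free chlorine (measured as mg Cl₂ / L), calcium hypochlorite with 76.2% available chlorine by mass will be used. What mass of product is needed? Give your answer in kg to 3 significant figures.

(a) 62.2 ppm; (b) 8.05 kg

(a) Volume: 43,400 US gal × 3.785 L/gal = 164,269 L.
(a) Moles of Ca²⁺: 15,000 g ÷ 147 g/mol = 102 mol.
(a) As CaCO₃: 102 mol × 100.1 g/mol = 10,210 g.
(a) Rise: 10,210 g / 164,269 L × 1000 = 62.18 mg/L.

(b) Volume: 1180 m³ = 1,180,000 L.
(b) Chlorine deficit: 6.7 − 1.5 = 5.2 ppm = 5.2 mg/L as Cl₂.
(b) Cl₂ equivalent needed: 5.2 mg/L × 1,180,000 L = 6,136,000 mg = 6136 g.
(b) Product at 76.2% available chlorine: 6136 / 0.762 = 8052 g.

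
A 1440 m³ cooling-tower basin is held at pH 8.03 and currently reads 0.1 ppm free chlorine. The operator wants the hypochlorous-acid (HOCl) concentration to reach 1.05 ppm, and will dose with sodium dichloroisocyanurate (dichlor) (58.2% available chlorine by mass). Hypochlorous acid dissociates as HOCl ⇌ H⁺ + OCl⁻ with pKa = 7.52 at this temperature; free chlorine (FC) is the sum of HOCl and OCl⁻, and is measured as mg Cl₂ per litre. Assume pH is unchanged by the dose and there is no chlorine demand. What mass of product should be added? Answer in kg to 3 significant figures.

10.8 kg

Volume: 1440 m³ = 1,440,000 L.
[OCl⁻]/[HOCl] = 10^(pH − pKa) = 10^(8.03 − 7.52) = 3.236; fraction as HOCl = 1/(1 + 3.236) = 0.2361.
Free chlorine required for 1.05 ppm HOCl: 1.05 / 0.2361 = 4.448 ppm.
FC to add: 4.448 − 0.1 = 4.348 mg/L as Cl₂.
Cl₂ equivalent: 4.348 mg/L × 1,440,000 L = 6261 g.
Product at 58.2% available Cl: 6261 / 0.582 = 10,760 g.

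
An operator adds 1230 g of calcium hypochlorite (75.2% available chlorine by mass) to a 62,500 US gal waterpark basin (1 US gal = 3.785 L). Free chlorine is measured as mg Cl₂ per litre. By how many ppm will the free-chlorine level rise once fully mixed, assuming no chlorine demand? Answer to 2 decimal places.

Volume: 62,500 US gal × 3.785 L/gal = 236,562 L.
Available chlorine delivered: 1230 g × 0.752 = 925 g as Cl₂.
Concentration rise: 925 g / 236,562 L = 3.91 mg/L = 3.91 ppm.

3.91 ppm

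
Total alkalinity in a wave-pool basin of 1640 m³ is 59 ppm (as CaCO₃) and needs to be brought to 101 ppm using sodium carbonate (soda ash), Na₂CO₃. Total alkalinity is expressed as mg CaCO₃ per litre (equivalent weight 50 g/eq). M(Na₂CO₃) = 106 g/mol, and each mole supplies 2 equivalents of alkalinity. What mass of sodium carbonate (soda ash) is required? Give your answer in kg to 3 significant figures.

Volume: 1640 m³ = 1,640,000 L.
Alkalinity to add: (101 − 59) = 42 mg/L as CaCO₃ × 1,640,000 L = 68,880 g as CaCO₃.
Equivalents: 68,880 g ÷ 50 g/eq = 1378 eq.
Each mole of Na₂CO₃ supplies 2 eq, so 1378 / 2 = 688.8 mol.
Mass: 688.8 mol × 106 g/mol = 73,010 g.

73.0 kg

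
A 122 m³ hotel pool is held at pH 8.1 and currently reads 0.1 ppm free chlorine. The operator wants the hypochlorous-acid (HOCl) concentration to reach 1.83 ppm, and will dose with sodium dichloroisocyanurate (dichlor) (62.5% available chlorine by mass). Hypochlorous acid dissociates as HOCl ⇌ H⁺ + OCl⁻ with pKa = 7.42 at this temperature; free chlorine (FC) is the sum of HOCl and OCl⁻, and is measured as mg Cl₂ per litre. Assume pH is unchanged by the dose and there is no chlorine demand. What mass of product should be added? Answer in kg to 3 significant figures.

Volume: 122 m³ = 122,000 L.
[OCl⁻]/[HOCl] = 10^(pH − pKa) = 10^(8.1 − 7.42) = 4.786; fraction as HOCl = 1/(1 + 4.786) = 0.1728.
Free chlorine required for 1.83 ppm HOCl: 1.83 / 0.1728 = 10.59 ppm.
FC to add: 10.59 − 0.1 = 10.49 mg/L as Cl₂.
Cl₂ equivalent: 10.49 mg/L × 122,000 L = 1280 g.
Product at 62.5% available Cl: 1280 / 0.625 = 2047 g.

2.05 kg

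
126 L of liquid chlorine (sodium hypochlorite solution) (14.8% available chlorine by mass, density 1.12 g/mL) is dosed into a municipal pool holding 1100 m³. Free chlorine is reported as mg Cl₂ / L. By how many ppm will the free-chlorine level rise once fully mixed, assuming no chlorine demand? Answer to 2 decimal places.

Volume: 1100 m³ = 1,100,000 L.
Mass of solution: 126 L × 1000 mL/L × 1.12 g/mL = 141,100 g.
Available chlorine delivered: 141,100 g × 0.148 = 20,890 g as Cl₂.
Concentration rise: 20,890 g / 1,100,000 L = 18.99 mg/L = 18.99 ppm.

18.99 ppm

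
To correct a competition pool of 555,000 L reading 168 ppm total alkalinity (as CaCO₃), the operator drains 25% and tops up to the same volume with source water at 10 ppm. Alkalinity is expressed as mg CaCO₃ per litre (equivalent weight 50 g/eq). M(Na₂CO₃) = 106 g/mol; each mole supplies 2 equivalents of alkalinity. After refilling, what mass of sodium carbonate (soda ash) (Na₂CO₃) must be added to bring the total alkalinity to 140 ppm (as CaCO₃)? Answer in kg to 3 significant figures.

6.77 kg

After draining 25% and refilling: 168 × 0.75 + 10 × 0.25 = 128.5 ppm.
Deficit to target: 140 − 128.5 = 11.5 mg/L.
As CaCO₃: 11.5 mg/L × 555,000 L = 6382 g; ÷ 50 g/eq ÷ 2 = 63.83 mol Na₂CO₃.
Mass: 63.83 × 106 = 6765 g.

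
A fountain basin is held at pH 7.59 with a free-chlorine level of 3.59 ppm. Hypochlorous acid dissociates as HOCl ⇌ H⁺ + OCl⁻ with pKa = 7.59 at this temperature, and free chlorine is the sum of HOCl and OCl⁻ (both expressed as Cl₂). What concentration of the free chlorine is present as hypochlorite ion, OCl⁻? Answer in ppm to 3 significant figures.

[OCl⁻]/[HOCl] = 10^(pH − pKa) = 10^(7.59 − 7.59) = 10^0.00 = 1.
Fraction as HOCl = 1 / (1 + 1) = 0.5.
OCl⁻ = (1 − 0.5) × 3.59 ppm = 1.795 ppm.

1.79 ppm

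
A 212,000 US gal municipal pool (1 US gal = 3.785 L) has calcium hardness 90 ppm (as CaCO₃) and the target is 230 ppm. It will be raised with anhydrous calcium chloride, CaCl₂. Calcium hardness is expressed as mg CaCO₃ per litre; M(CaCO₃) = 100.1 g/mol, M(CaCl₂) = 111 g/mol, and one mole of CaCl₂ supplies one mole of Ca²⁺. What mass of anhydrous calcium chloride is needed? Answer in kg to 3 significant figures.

Volume: 212,000 US gal × 3.785 L/gal = 802,420 L.
Hardness to add: (230 − 90) = 140 mg/L as CaCO₃ × 802,420 L = 112,300 g as CaCO₃.
Moles of Ca²⁺ (1 mol Ca²⁺ ≡ 1 mol CaCO₃): 112,300 / 100.1 g/mol = 1122 mol.
Mass of CaCl₂: 1122 × 111 = 124,600 g.

125 kg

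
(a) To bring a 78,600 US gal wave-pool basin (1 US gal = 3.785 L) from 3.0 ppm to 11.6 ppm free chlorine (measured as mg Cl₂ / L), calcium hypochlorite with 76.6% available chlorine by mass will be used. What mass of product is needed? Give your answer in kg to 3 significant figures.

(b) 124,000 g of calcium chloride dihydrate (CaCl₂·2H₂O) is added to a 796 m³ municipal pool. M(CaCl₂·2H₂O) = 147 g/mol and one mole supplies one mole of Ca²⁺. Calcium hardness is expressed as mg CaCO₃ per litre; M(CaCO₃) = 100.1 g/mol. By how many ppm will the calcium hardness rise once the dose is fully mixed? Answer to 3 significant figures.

(a) Volume: 78,600 US gal × 3.785 L/gal = 297,501 L.
(a) Chlorine deficit: 11.6 − 3.0 = 8.6 ppm = 8.6 mg/L as Cl₂.
(a) Cl₂ equivalent needed: 8.6 mg/L × 297,501 L = 2,559,000 mg = 2559 g.
(a) Product at 76.6% available chlorine: 2559 / 0.766 = 3340 g.

(b) Volume: 796 m³ = 796,000 L.
(b) Moles of Ca²⁺: 124,000 g ÷ 147 g/mol = 843.5 mol.
(b) As CaCO₃: 843.5 mol × 100.1 g/mol = 84,440 g.
(b) Rise: 84,440 g / 796,000 L × 1000 = 106.1 mg/L.

(a) 3.34 kg; (b) 106 ppm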